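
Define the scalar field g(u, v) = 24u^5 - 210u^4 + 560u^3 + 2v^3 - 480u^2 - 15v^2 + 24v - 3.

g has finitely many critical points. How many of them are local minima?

g separates as a function of u plus a function of v, so ∇g=0 decouples.
∂g/∂u = 120u(u - 4)(u - 2)(u - 1) = 0 at u ∈ {0, 1, 2, 4}; ∂g/∂v = 6(v - 4)(v - 1) = 0 at v ∈ {1, 4}.
The Hessian is diagonal: diag(g_uu, g_vv). Second derivatives: g_uu(0)=-960, g_uu(1)=360, g_uu(2)=-480, g_uu(4)=2880; g_vv(1)=-18, g_vv(4)=18.
Local minima occur where both diagonal entries positive: (1, 4), (4, 4). Count: 2.

2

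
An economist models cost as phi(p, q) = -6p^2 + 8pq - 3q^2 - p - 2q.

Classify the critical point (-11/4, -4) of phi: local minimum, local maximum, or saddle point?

local maximum

The Hessian of phi is constant: H = [[-12, 8], [8, -6]].
det(H) = (-12)·(-6) − 8² = 8.
det(H) > 0 and tr(H) = -18 < 0, so H is negative definite and the point is a local maximum.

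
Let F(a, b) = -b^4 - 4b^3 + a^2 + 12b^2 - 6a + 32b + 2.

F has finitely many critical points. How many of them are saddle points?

2

F separates as a function of a plus a function of b, so ∇F=0 decouples.
∂F/∂a = 2(a - 3) = 0 at a ∈ {3}; ∂F/∂b = -4(b - 2)(b + 1)(b + 4) = 0 at b ∈ {-4, -1, 2}.
The Hessian is diagonal: diag(F_aa, F_bb). Second derivatives: F_aa(3)=2; F_bb(-4)=-72, F_bb(-1)=36, F_bb(2)=-72.
Saddle points occur where the two diagonal entries have opposite signs: (3, -4), (3, 2). Count: 2.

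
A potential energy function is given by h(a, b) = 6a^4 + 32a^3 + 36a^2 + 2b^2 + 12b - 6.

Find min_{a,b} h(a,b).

h(a,b) separates as P(a) + Q(b) − 6, so its minimum is min P + min Q − 6.
P'(a) = 24a(a + 1)(a + 3) vanishes at a ∈ {-3, -1, 0}; Q'(b) = 4b + 12 vanishes at b ∈ {-3}.
Local minima of P (where P''>0): P(-3)=-54, P(0)=0. Local minima of Q: Q(-3)=-18.
So the global minimum of h is P(-3) + Q(-3) − 6 = -54 − 18 − 6 = -78, attained at (-3, -3).

-78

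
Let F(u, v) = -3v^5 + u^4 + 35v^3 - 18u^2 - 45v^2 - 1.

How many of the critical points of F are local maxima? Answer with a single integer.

2

F separates as a function of u plus a function of v, so ∇F=0 decouples.
∂F/∂u = 4u(u - 3)(u + 3) = 0 at u ∈ {-3, 0, 3}; ∂F/∂v = -15v(v - 2)(v - 1)(v + 3) = 0 at v ∈ {-3, 0, 1, 2}.
The Hessian is diagonal: diag(F_uu, F_vv). Second derivatives: F_uu(-3)=72, F_uu(0)=-36, F_uu(3)=72; F_vv(-3)=900, F_vv(0)=-90, F_vv(1)=60, F_vv(2)=-150.
Local maxima occur where both diagonal entries negative: (0, 0), (0, 2). Count: 2.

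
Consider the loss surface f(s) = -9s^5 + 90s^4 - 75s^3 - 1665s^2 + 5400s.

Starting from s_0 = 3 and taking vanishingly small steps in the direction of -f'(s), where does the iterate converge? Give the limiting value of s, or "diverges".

f'(s) = -45(s - 5)(s - 4)(s - 2)(s + 3), so f'(3) = -540.
Gradient descent moves in the -f' direction, i.e. s is increasing.
The nearest critical point in that direction is s = 4, where f'' = 630 > 0 (a local minimum). The iterate converges there.

4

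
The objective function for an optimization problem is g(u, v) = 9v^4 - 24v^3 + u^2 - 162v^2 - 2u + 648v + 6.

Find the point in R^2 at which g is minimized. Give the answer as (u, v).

g(u,v) separates as P(u) + Q(v) + 6, so its minimum is min P + min Q + 6.
P'(u) = 2u - 2 vanishes at u ∈ {1}; Q'(v) = 36(v - 3)(v - 2)(v + 3) vanishes at v ∈ {-3, 2, 3}.
Local minima of P (where P''>0): P(1)=-1. Local minima of Q: Q(-3)=-2025, Q(3)=567.
So the global minimum of g is P(1) + Q(-3) + 6 = -1 − 2025 + 6 = -2020, attained at (1, -3).

(1, -3)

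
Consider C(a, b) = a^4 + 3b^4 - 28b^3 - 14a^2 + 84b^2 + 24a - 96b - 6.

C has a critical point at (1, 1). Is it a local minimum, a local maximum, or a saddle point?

saddle point

The mixed partial ∂²C/∂a∂b is 0, so the Hessian at any point is diag(C_aa, C_bb) = diag(4(3a^2 - 7), 12(3b^2 - 14b + 14)).
At (1, 1): H = diag(-16, 36).
The eigenvalues have opposite signs, so H is indefinite: a saddle point.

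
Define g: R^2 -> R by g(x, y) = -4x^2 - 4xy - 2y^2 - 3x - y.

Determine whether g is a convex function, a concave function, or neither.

concave

g is quadratic, so its Hessian is the constant matrix H = [[-8, -4], [-4, -4]].
det(H) = 16, tr(H) = -12.
det(H) > 0 and tr(H) < 0, so H is negative definite everywhere: concave.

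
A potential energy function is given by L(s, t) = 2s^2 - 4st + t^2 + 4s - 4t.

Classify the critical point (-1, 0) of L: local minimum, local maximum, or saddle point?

saddle point

The Hessian of L is constant: H = [[4, -4], [-4, 2]].
det(H) = 4·2 − (-4)² = -8.
Since det(H) < 0, H is indefinite and the critical point is a saddle point.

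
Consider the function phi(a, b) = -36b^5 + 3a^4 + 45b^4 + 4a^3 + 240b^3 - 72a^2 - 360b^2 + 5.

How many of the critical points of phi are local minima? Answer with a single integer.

4

phi separates as a function of a plus a function of b, so ∇phi=0 decouples.
∂phi/∂a = 12a(a - 3)(a + 4) = 0 at a ∈ {-4, 0, 3}; ∂phi/∂b = -180b(b - 2)(b - 1)(b + 2) = 0 at b ∈ {-2, 0, 1, 2}.
The Hessian is diagonal: diag(phi_aa, phi_bb). Second derivatives: phi_aa(-4)=336, phi_aa(0)=-144, phi_aa(3)=252; phi_bb(-2)=4320, phi_bb(0)=-720, phi_bb(1)=540, phi_bb(2)=-1440.
Local minima occur where both diagonal entries positive: (-4, -2), (-4, 1), (3, -2), (3, 1). Count: 4.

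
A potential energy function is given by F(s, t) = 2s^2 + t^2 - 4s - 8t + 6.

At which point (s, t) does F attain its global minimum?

(1, 4)

F(s,t) separates as P(s) + Q(t) + 6, so its minimum is min P + min Q + 6.
P'(s) = 4s - 4 vanishes at s ∈ {1}; Q'(t) = 2(t - 4) vanishes at t ∈ {4}.
Local minima of P (where P''>0): P(1)=-2. Local minima of Q: Q(4)=-16.
So the global minimum of F is P(1) + Q(4) + 6 = -2 − 16 + 6 = -12, attained at (1, 4).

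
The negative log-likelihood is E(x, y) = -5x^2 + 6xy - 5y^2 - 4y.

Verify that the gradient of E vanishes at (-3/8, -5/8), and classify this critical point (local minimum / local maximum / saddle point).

local maximum

∇E = (-10x + 6y, 6x - 10y - 4); substituting (-3/8, -5/8) gives ∇E = (0, 0), so (-3/8, -5/8) is indeed a critical point.
The Hessian of E is constant: H = [[-10, 6], [6, -10]].
det(H) = (-10)·(-10) − 6² = 64.
det(H) > 0 and tr(H) = -20 < 0, so H is negative definite and the point is a local maximum.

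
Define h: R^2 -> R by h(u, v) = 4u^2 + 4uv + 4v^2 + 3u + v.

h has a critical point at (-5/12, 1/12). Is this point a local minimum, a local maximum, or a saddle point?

The Hessian of h is constant: H = [[8, 4], [4, 8]].
det(H) = 8·8 − 4² = 48.
det(H) > 0 and tr(H) = 16 > 0, so H is positive definite and the point is a local minimum.

local minimum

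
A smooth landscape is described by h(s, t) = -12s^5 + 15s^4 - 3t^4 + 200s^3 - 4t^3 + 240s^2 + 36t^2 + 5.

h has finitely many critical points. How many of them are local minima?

h separates as a function of s plus a function of t, so ∇h=0 decouples.
∂h/∂s = -60s(s - 4)(s + 1)(s + 2) = 0 at s ∈ {-2, -1, 0, 4}; ∂h/∂t = -12t(t - 2)(t + 3) = 0 at t ∈ {-3, 0, 2}.
The Hessian is diagonal: diag(h_ss, h_tt). Second derivatives: h_ss(-2)=720, h_ss(-1)=-300, h_ss(0)=480, h_ss(4)=-7200; h_tt(-3)=-180, h_tt(0)=72, h_tt(2)=-120.
Local minima occur where both diagonal entries positive: (-2, 0), (0, 0). Count: 2.

2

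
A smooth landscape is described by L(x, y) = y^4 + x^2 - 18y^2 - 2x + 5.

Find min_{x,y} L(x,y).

L(x,y) separates as P(x) + Q(y) + 5, so its minimum is min P + min Q + 5.
P'(x) = 2x - 2 vanishes at x ∈ {1}; Q'(y) = 4y(y - 3)(y + 3) vanishes at y ∈ {-3, 0, 3}.
Local minima of P (where P''>0): P(1)=-1. Local minima of Q: Q(-3)=-81, Q(3)=-81.
So the global minimum of L is P(1) + Q(-3) + 5 = -1 − 81 + 5 = -77, attained at (1, -3).

-77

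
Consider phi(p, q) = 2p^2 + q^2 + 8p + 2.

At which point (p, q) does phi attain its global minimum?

(-2, 0)

phi(p,q) separates as A(p) + B(q) + 2, so its minimum is min A + min B + 2.
A'(p) = 4p + 8 vanishes at p ∈ {-2}; B'(q) = 2q vanishes at q ∈ {0}.
Local minima of A (where A''>0): A(-2)=-8. Local minima of B: B(0)=0.
So the global minimum of phi is A(-2) + B(0) + 2 = -8 + 0 + 2 = -6, attained at (-2, 0).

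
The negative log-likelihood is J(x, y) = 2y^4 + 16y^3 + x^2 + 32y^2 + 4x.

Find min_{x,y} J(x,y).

J(x,y) separates as P(x) + Q(y), so its minimum is min P + min Q.
P'(x) = 2x + 4 vanishes at x ∈ {-2}; Q'(y) = 8y(y + 2)(y + 4) vanishes at y ∈ {-4, -2, 0}.
Local minima of P (where P''>0): P(-2)=-4. Local minima of Q: Q(-4)=0, Q(0)=0.
So the global minimum of J is P(-2) + Q(-4) = -4 + 0 = -4, attained at (-2, -4).

-4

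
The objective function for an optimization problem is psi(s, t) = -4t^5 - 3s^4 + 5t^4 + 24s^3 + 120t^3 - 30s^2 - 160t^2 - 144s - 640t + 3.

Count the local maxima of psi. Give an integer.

4

psi separates as a function of s plus a function of t, so ∇psi=0 decouples.
∂psi/∂s = -12(s - 4)(s - 3)(s + 1) = 0 at s ∈ {-1, 3, 4}; ∂psi/∂t = -20(t - 4)(t - 2)(t + 1)(t + 4) = 0 at t ∈ {-4, -1, 2, 4}.
The Hessian is diagonal: diag(psi_ss, psi_tt). Second derivatives: psi_ss(-1)=-240, psi_ss(3)=48, psi_ss(4)=-60; psi_tt(-4)=2880, psi_tt(-1)=-900, psi_tt(2)=720, psi_tt(4)=-1600.
Local maxima occur where both diagonal entries negative: (-1, -1), (-1, 4), (4, -1), (4, 4). Count: 4.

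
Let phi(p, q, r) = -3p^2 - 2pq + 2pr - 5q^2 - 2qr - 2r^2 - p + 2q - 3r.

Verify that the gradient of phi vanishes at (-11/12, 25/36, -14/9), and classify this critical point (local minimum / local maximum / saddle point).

local maximum

∇phi = (-6p - 2q + 2r - 1, -2p - 10q - 2r + 2, 2p - 2q - 4r - 3); substituting (-11/12, 25/36, -14/9) gives ∇phi = (0, 0, 0), so (-11/12, 25/36, -14/9) is indeed a critical point.
The Hessian is constant: H = [[-6, -2, 2], [-2, -10, -2], [2, -2, -4]].
Leading principal minors: Δ₁ = -6, Δ₂ = 56, Δ₃ = -144.
The minors alternate sign starting negative (−, +, −), so H is negative definite: a local maximum.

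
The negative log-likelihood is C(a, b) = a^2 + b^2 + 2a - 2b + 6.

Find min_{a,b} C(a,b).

C(a,b) separates as P(a) + Q(b) + 6, so its minimum is min P + min Q + 6.
P'(a) = 2a + 2 vanishes at a ∈ {-1}; Q'(b) = 2b - 2 vanishes at b ∈ {1}.
Local minima of P (where P''>0): P(-1)=-1. Local minima of Q: Q(1)=-1.
So the global minimum of C is P(-1) + Q(1) + 6 = -1 − 1 + 6 = 4, attained at (-1, 1).

4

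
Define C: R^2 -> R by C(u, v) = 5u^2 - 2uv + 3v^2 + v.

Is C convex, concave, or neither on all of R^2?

convex

C is quadratic, so its Hessian is the constant matrix H = [[10, -2], [-2, 6]].
det(H) = 56, tr(H) = 16.
det(H) > 0 and tr(H) > 0, so H is positive definite everywhere: convex.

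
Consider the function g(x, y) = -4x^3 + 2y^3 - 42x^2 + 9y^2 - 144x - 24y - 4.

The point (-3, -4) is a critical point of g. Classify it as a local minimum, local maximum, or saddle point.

The mixed partial ∂²g/∂x∂y is 0, so the Hessian at any point is diag(g_xx, g_yy) = diag(-12(2x + 7), 6(2y + 3)).
At (-3, -4): H = diag(-12, -30).
Both eigenvalues are negative, so H is negative definite: a local maximum.

local maximum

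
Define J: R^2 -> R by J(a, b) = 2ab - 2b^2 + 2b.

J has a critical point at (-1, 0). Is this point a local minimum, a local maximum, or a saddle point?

saddle point

The Hessian of J is constant: H = [[0, 2], [2, -4]].
det(H) = 0·(-4) − 2² = -4.
Since det(H) < 0, H is indefinite and the critical point is a saddle point.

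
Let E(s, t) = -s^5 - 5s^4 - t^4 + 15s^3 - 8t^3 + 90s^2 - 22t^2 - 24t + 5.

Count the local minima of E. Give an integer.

E separates as a function of s plus a function of t, so ∇E=0 decouples.
∂E/∂s = -5s(s - 3)(s + 3)(s + 4) = 0 at s ∈ {-4, -3, 0, 3}; ∂E/∂t = -4(t + 1)(t + 2)(t + 3) = 0 at t ∈ {-3, -2, -1}.
The Hessian is diagonal: diag(E_ss, E_tt). Second derivatives: E_ss(-4)=140, E_ss(-3)=-90, E_ss(0)=180, E_ss(3)=-630; E_tt(-3)=-8, E_tt(-2)=4, E_tt(-1)=-8.
Local minima occur where both diagonal entries positive: (-4, -2), (0, -2). Count: 2.

2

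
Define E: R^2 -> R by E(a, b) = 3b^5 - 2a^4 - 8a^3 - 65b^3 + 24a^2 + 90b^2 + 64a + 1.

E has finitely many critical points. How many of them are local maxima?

4

E separates as a function of a plus a function of b, so ∇E=0 decouples.
∂E/∂a = -8(a - 2)(a + 1)(a + 4) = 0 at a ∈ {-4, -1, 2}; ∂E/∂b = 15b(b - 3)(b - 1)(b + 4) = 0 at b ∈ {-4, 0, 1, 3}.
The Hessian is diagonal: diag(E_aa, E_bb). Second derivatives: E_aa(-4)=-144, E_aa(-1)=72, E_aa(2)=-144; E_bb(-4)=-2100, E_bb(0)=180, E_bb(1)=-150, E_bb(3)=630.
Local maxima occur where both diagonal entries negative: (-4, -4), (-4, 1), (2, -4), (2, 1). Count: 4.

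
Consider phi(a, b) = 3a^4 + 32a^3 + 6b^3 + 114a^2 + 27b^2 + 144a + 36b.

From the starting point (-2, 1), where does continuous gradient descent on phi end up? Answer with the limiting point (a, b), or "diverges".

phi is separable, so gradient descent decouples: a follows -∂phi/∂a, b follows -∂phi/∂b.
∂phi/∂a = 12(a + 1)(a + 3)(a + 4); at a=-2 this is -24, so a increases.
∂phi/∂b = 18(b + 1)(b + 2); at b=1 this is 108, so b decreases.
a converges to its nearest critical value -1 (a local min of the a-part); b converges to -1. The iterate converges to (-1, -1).

(-1, -1)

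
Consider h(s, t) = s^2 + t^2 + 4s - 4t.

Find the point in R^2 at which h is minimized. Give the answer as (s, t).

h(s,t) separates as P(s) + Q(t), so its minimum is min P + min Q.
P'(s) = 2s + 4 vanishes at s ∈ {-2}; Q'(t) = 2(t - 2) vanishes at t ∈ {2}.
Local minima of P (where P''>0): P(-2)=-4. Local minima of Q: Q(2)=-4.
So the global minimum of h is P(-2) + Q(2) = -4 − 4 = -8, attained at (-2, 2).

(-2, 2)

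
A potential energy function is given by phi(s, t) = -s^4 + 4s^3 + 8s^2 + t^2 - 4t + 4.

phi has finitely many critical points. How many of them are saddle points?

2

phi separates as a function of s plus a function of t, so ∇phi=0 decouples.
∂phi/∂s = -4s(s - 4)(s + 1) = 0 at s ∈ {-1, 0, 4}; ∂phi/∂t = 2(t - 2) = 0 at t ∈ {2}.
The Hessian is diagonal: diag(phi_ss, phi_tt). Second derivatives: phi_ss(-1)=-20, phi_ss(0)=16, phi_ss(4)=-80; phi_tt(2)=2.
Saddle points occur where the two diagonal entries have opposite signs: (-1, 2), (4, 2). Count: 2.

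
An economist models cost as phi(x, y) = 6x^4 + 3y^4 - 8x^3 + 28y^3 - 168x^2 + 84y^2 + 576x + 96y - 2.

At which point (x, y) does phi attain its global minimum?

phi(x,y) separates as P(x) + Q(y) − 2, so its minimum is min P + min Q − 2.
P'(x) = 24(x - 3)(x - 2)(x + 4) vanishes at x ∈ {-4, 2, 3}; Q'(y) = 12(y + 1)(y + 2)(y + 4) vanishes at y ∈ {-4, -2, -1}.
Local minima of P (where P''>0): P(-4)=-2944, P(3)=486. Local minima of Q: Q(-4)=-64, Q(-1)=-37.
So the global minimum of phi is P(-4) + Q(-4) − 2 = -2944 − 64 − 2 = -3010, attained at (-4, -4).

(-4, -4)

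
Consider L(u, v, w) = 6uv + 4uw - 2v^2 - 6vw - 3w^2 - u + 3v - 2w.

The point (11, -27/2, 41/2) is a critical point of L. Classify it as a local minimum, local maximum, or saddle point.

saddle point

The Hessian is constant: H = [[0, 6, 4], [6, -4, -6], [4, -6, -6]].
Leading principal minors: Δ₁ = 0, Δ₂ = -36, Δ₃ = -8.
The minors fit neither the all-positive nor the alternating-sign pattern, so H is indefinite: a saddle point.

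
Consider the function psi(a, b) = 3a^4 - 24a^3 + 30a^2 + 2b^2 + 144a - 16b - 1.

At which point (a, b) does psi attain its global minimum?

psi(a,b) separates as P(a) + Q(b) − 1, so its minimum is min P + min Q − 1.
P'(a) = 12(a - 4)(a - 3)(a + 1) vanishes at a ∈ {-1, 3, 4}; Q'(b) = 4b - 16 vanishes at b ∈ {4}.
Local minima of P (where P''>0): P(-1)=-87, P(4)=288. Local minima of Q: Q(4)=-32.
So the global minimum of psi is P(-1) + Q(4) − 1 = -87 − 32 − 1 = -120, attained at (-1, 4).

(-1, 4)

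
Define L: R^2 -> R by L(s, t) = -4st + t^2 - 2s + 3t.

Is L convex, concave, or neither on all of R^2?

neither

L is quadratic, so its Hessian is the constant matrix H = [[0, -4], [-4, 2]].
det(H) = -16, tr(H) = 2.
det(H) < 0, so H is indefinite: neither convex nor concave.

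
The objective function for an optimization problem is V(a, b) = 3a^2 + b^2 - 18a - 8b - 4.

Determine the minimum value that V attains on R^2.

V(a,b) separates as P(a) + Q(b) − 4, so its minimum is min P + min Q − 4.
P'(a) = 6a - 18 vanishes at a ∈ {3}; Q'(b) = 2b - 8 vanishes at b ∈ {4}.
Local minima of P (where P''>0): P(3)=-27. Local minima of Q: Q(4)=-16.
So the global minimum of V is P(3) + Q(4) − 4 = -27 − 16 − 4 = -47, attained at (3, 4).

-47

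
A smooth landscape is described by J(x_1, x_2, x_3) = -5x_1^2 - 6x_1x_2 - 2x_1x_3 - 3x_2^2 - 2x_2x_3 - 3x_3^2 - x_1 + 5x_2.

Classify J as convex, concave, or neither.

J is quadratic, so its Hessian is the constant matrix H = [[-10, -6, -2], [-6, -6, -2], [-2, -2, -6]].
Leading principal minors: -10, 24, -128.
Signs alternate −, +, − ⇒ H ≺ 0 ⇒ concave.

concave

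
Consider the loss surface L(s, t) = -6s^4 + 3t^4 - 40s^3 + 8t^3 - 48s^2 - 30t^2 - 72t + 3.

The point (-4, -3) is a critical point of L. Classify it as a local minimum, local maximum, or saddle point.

The mixed partial ∂²L/∂s∂t is 0, so the Hessian at any point is diag(L_ss, L_tt) = diag(-24(3s^2 + 10s + 4), 12(3t^2 + 4t - 5)).
At (-4, -3): H = diag(-288, 120).
The eigenvalues have opposite signs, so H is indefinite: a saddle point.

saddle point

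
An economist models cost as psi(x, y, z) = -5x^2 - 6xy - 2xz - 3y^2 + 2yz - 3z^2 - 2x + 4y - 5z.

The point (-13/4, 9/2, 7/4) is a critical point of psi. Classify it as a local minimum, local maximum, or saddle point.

The Hessian is constant: H = [[-10, -6, -2], [-6, -6, 2], [-2, 2, -6]].
Leading principal minors: Δ₁ = -10, Δ₂ = 24, Δ₃ = -32.
The minors alternate sign starting negative (−, +, −), so H is negative definite: a local maximum.

local maximum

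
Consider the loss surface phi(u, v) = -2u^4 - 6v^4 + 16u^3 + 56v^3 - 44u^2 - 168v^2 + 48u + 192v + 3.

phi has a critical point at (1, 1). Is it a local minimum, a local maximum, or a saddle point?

local maximum

The mixed partial ∂²phi/∂u∂v is 0, so the Hessian at any point is diag(phi_uu, phi_vv) = diag(8(-3u^2 + 12u - 11), 24(-3v^2 + 14v - 14)).
At (1, 1): H = diag(-16, -72).
Both eigenvalues are negative, so H is negative definite: a local maximum.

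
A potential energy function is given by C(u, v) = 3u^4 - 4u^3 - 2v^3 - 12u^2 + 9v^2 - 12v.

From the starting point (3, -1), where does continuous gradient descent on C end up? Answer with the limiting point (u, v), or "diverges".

(2, 1)

C is separable, so gradient descent decouples: u follows -∂C/∂u, v follows -∂C/∂v.
∂C/∂u = 12u(u - 2)(u + 1); at u=3 this is 144, so u decreases.
∂C/∂v = -6(v - 2)(v - 1); at v=-1 this is -36, so v increases.
u converges to its nearest critical value 2 (a local min of the u-part); v converges to 1. The iterate converges to (2, 1).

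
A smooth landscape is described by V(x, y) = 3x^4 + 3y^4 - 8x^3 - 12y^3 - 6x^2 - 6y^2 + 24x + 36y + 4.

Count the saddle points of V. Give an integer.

V separates as a function of x plus a function of y, so ∇V=0 decouples.
∂V/∂x = 12(x - 2)(x - 1)(x + 1) = 0 at x ∈ {-1, 1, 2}; ∂V/∂y = 12(y - 3)(y - 1)(y + 1) = 0 at y ∈ {-1, 1, 3}.
The Hessian is diagonal: diag(V_xx, V_yy). Second derivatives: V_xx(-1)=72, V_xx(1)=-24, V_xx(2)=36; V_yy(-1)=96, V_yy(1)=-48, V_yy(3)=96.
Saddle points occur where the two diagonal entries have opposite signs: (-1, 1), (1, -1), (1, 3), (2, 1). Count: 4.

4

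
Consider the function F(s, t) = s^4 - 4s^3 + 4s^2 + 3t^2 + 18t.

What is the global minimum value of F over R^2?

-27

F(s,t) separates as P(s) + Q(t), so its minimum is min P + min Q.
P'(s) = 4s(s - 2)(s - 1) vanishes at s ∈ {0, 1, 2}; Q'(t) = 6(t + 3) vanishes at t ∈ {-3}.
Local minima of P (where P''>0): P(0)=0, P(2)=0. Local minima of Q: Q(-3)=-27.
So the global minimum of F is P(0) + Q(-3) = 0 − 27 = -27, attained at (0, -3).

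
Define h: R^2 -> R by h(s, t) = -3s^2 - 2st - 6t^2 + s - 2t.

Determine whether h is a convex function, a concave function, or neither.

concave

h is quadratic, so its Hessian is the constant matrix H = [[-6, -2], [-2, -12]].
det(H) = 68, tr(H) = -18.
det(H) > 0 and tr(H) < 0, so H is negative definite everywhere: concave.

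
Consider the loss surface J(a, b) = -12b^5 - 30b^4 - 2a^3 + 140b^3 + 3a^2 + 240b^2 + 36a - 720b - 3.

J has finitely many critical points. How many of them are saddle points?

J separates as a function of a plus a function of b, so ∇J=0 decouples.
∂J/∂a = -6(a - 3)(a + 2) = 0 at a ∈ {-2, 3}; ∂J/∂b = -60(b - 2)(b - 1)(b + 2)(b + 3) = 0 at b ∈ {-3, -2, 1, 2}.
The Hessian is diagonal: diag(J_aa, J_bb). Second derivatives: J_aa(-2)=30, J_aa(3)=-30; J_bb(-3)=1200, J_bb(-2)=-720, J_bb(1)=720, J_bb(2)=-1200.
Saddle points occur where the two diagonal entries have opposite signs: (-2, -2), (-2, 2), (3, -3), (3, 1). Count: 4.

4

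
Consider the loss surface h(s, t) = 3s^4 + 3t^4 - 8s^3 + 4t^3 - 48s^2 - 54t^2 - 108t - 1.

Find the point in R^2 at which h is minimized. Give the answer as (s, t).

(4, 3)

h(s,t) separates as P(s) + Q(t) − 1, so its minimum is min P + min Q − 1.
P'(s) = 12s(s - 4)(s + 2) vanishes at s ∈ {-2, 0, 4}; Q'(t) = 12(t - 3)(t + 1)(t + 3) vanishes at t ∈ {-3, -1, 3}.
Local minima of P (where P''>0): P(-2)=-80, P(4)=-512. Local minima of Q: Q(-3)=-27, Q(3)=-459.
So the global minimum of h is P(4) + Q(3) − 1 = -512 − 459 − 1 = -972, attained at (4, 3).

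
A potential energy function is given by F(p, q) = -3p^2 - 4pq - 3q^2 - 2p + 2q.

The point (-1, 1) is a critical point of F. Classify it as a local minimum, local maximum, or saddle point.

local maximum

The Hessian of F is constant: H = [[-6, -4], [-4, -6]].
det(H) = (-6)·(-6) − (-4)² = 20.
det(H) > 0 and tr(H) = -12 < 0, so H is negative definite and the point is a local maximum.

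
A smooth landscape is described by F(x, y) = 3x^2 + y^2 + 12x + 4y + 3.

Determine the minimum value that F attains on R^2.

F(x,y) separates as P(x) + Q(y) + 3, so its minimum is min P + min Q + 3.
P'(x) = 6x + 12 vanishes at x ∈ {-2}; Q'(y) = 2y + 4 vanishes at y ∈ {-2}.
Local minima of P (where P''>0): P(-2)=-12. Local minima of Q: Q(-2)=-4.
So the global minimum of F is P(-2) + Q(-2) + 3 = -12 − 4 + 3 = -13, attained at (-2, -2).

-13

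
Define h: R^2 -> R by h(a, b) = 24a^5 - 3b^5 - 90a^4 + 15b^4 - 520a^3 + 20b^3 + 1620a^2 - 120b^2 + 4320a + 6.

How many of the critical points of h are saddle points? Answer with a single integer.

8

h separates as a function of a plus a function of b, so ∇h=0 decouples.
∂h/∂a = 120(a - 4)(a - 3)(a + 1)(a + 3) = 0 at a ∈ {-3, -1, 3, 4}; ∂h/∂b = -15b(b - 4)(b - 2)(b + 2) = 0 at b ∈ {-2, 0, 2, 4}.
The Hessian is diagonal: diag(h_aa, h_bb). Second derivatives: h_aa(-3)=-10080, h_aa(-1)=4800, h_aa(3)=-2880, h_aa(4)=4200; h_bb(-2)=720, h_bb(0)=-240, h_bb(2)=240, h_bb(4)=-720.
Saddle points occur where the two diagonal entries have opposite signs: (-3, -2), (-3, 2), (-1, 0), (-1, 4), (3, -2), (3, 2), (4, 0), (4, 4). Count: 8.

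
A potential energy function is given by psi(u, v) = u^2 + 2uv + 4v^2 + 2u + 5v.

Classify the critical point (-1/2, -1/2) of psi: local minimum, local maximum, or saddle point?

The Hessian of psi is constant: H = [[2, 2], [2, 8]].
det(H) = 2·8 − 2² = 12.
det(H) > 0 and tr(H) = 10 > 0, so H is positive definite and the point is a local minimum.

local minimum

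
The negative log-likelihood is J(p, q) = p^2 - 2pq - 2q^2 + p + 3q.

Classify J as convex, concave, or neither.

neither

J is quadratic, so its Hessian is the constant matrix H = [[2, -2], [-2, -4]].
det(H) = -12, tr(H) = -2.
det(H) < 0, so H is indefinite: neither convex nor concave.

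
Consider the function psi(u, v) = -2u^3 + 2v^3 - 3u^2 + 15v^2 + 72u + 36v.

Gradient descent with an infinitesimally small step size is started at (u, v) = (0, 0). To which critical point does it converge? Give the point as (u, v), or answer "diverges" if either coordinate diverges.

(-4, -2)

psi is separable, so gradient descent decouples: u follows -∂psi/∂u, v follows -∂psi/∂v.
∂psi/∂u = -6(u - 3)(u + 4); at u=0 this is 72, so u decreases.
∂psi/∂v = 6(v + 2)(v + 3); at v=0 this is 36, so v decreases.
u converges to its nearest critical value -4 (a local min of the u-part); v converges to -2. The iterate converges to (-4, -2).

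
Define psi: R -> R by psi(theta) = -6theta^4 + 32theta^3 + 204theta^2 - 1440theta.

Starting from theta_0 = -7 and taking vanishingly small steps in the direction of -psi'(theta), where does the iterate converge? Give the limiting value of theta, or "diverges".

psi'(theta) = -24(theta - 5)(theta - 3)(theta + 4), so psi'(-7) = 8640.
Gradient descent moves in the -psi' direction, i.e. theta is decreasing.
There is no critical point below theta=-7, and psi' keeps the same sign, so the iterate runs off to −∞.

diverges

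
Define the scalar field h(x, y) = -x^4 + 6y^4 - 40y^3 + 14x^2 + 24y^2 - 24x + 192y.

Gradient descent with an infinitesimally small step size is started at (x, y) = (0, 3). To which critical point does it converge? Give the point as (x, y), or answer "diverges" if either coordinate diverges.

h is separable, so gradient descent decouples: x follows -∂h/∂x, y follows -∂h/∂y.
∂h/∂x = -4(x - 2)(x - 1)(x + 3); at x=0 this is -24, so x increases.
∂h/∂y = 24(y - 4)(y - 2)(y + 1); at y=3 this is -96, so y increases.
x converges to its nearest critical value 1 (a local min of the x-part); y converges to 4. The iterate converges to (1, 4).

(1, 4)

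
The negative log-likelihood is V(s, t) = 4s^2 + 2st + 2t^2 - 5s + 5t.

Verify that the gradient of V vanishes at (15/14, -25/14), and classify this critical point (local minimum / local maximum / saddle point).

∇V = (8s + 2t - 5, 2s + 4t + 5); substituting (15/14, -25/14) gives ∇V = (0, 0), so (15/14, -25/14) is indeed a critical point.
The Hessian of V is constant: H = [[8, 2], [2, 4]].
det(H) = 8·4 − 2² = 28.
det(H) > 0 and tr(H) = 12 > 0, so H is positive definite and the point is a local minimum.

local minimum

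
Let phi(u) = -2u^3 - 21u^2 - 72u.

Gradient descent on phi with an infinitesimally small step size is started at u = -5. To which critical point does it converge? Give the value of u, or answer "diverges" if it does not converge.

-4

phi'(u) = -6(u + 3)(u + 4), so phi'(-5) = -12.
Gradient descent moves in the -phi' direction, i.e. u is increasing.
The nearest critical point in that direction is u = -4, where phi'' = 6 > 0 (a local minimum). The iterate converges there.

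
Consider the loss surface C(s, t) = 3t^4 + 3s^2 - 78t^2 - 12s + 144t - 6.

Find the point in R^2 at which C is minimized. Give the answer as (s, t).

C(s,t) separates as P(s) + Q(t) − 6, so its minimum is min P + min Q − 6.
P'(s) = 6s - 12 vanishes at s ∈ {2}; Q'(t) = 12(t - 3)(t - 1)(t + 4) vanishes at t ∈ {-4, 1, 3}.
Local minima of P (where P''>0): P(2)=-12. Local minima of Q: Q(-4)=-1056, Q(3)=-27.
So the global minimum of C is P(2) + Q(-4) − 6 = -12 − 1056 − 6 = -1074, attained at (2, -4).

(2, -4)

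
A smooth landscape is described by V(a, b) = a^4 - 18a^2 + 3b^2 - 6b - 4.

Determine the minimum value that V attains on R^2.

V(a,b) separates as P(a) + Q(b) − 4, so its minimum is min P + min Q − 4.
P'(a) = 4a(a - 3)(a + 3) vanishes at a ∈ {-3, 0, 3}; Q'(b) = 6b - 6 vanishes at b ∈ {1}.
Local minima of P (where P''>0): P(-3)=-81, P(3)=-81. Local minima of Q: Q(1)=-3.
So the global minimum of V is P(-3) + Q(1) − 4 = -81 − 3 − 4 = -88, attained at (-3, 1).

-88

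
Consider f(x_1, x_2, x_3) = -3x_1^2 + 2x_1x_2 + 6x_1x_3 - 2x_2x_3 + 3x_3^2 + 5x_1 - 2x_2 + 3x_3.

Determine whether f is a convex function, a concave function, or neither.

neither

f is quadratic, so its Hessian is the constant matrix H = [[-6, 2, 6], [2, 0, -2], [6, -2, 6]].
Leading principal minors: -6, -4, -48.
Neither pattern holds ⇒ H is indefinite ⇒ neither convex nor concave.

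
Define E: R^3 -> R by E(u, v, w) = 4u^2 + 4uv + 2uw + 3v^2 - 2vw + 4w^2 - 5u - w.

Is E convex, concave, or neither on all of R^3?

E is quadratic, so its Hessian is the constant matrix H = [[8, 4, 2], [4, 6, -2], [2, -2, 8]].
Leading principal minors: 8, 32, 168.
All positive ⇒ H ≻ 0 ⇒ convex.

convex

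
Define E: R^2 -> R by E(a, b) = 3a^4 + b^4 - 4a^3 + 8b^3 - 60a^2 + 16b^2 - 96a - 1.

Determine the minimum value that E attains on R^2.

-833

E(a,b) separates as P(a) + Q(b) − 1, so its minimum is min P + min Q − 1.
P'(a) = 12(a - 4)(a + 1)(a + 2) vanishes at a ∈ {-2, -1, 4}; Q'(b) = 4b(b + 2)(b + 4) vanishes at b ∈ {-4, -2, 0}.
Local minima of P (where P''>0): P(-2)=32, P(4)=-832. Local minima of Q: Q(-4)=0, Q(0)=0.
So the global minimum of E is P(4) + Q(-4) − 1 = -832 + 0 − 1 = -833, attained at (4, -4).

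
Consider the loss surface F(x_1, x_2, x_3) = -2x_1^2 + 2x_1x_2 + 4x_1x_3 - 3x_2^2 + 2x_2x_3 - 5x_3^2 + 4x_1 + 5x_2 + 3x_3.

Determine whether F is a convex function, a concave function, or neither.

F is quadratic, so its Hessian is the constant matrix H = [[-4, 2, 4], [2, -6, 2], [4, 2, -10]].
Leading principal minors: -4, 20, -56.
Signs alternate −, +, − ⇒ H ≺ 0 ⇒ concave.

concave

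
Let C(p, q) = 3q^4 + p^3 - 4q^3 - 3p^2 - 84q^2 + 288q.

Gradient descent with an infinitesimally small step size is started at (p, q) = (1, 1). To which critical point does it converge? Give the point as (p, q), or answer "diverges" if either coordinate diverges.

(2, -4)

C is separable, so gradient descent decouples: p follows -∂C/∂p, q follows -∂C/∂q.
∂C/∂p = 3p(p - 2); at p=1 this is -3, so p increases.
∂C/∂q = 12(q - 3)(q - 2)(q + 4); at q=1 this is 120, so q decreases.
p converges to its nearest critical value 2 (a local min of the p-part); q converges to -4. The iterate converges to (2, -4).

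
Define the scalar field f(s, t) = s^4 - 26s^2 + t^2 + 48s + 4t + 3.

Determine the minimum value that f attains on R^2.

f(s,t) separates as P(s) + Q(t) + 3, so its minimum is min P + min Q + 3.
P'(s) = 4(s - 3)(s - 1)(s + 4) vanishes at s ∈ {-4, 1, 3}; Q'(t) = 2(t + 2) vanishes at t ∈ {-2}.
Local minima of P (where P''>0): P(-4)=-352, P(3)=-9. Local minima of Q: Q(-2)=-4.
So the global minimum of f is P(-4) + Q(-2) + 3 = -352 − 4 + 3 = -353, attained at (-4, -2).

-353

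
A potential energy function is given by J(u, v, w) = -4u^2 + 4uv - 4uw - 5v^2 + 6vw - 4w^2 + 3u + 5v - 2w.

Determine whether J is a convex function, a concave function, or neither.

J is quadratic, so its Hessian is the constant matrix H = [[-8, 4, -4], [4, -10, 6], [-4, 6, -8]].
Leading principal minors: -8, 64, -256.
Signs alternate −, +, − ⇒ H ≺ 0 ⇒ concave.

concave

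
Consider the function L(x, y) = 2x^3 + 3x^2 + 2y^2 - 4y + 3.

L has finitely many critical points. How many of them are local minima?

1

L separates as a function of x plus a function of y, so ∇L=0 decouples.
∂L/∂x = 6x(x + 1) = 0 at x ∈ {-1, 0}; ∂L/∂y = 4(y - 1) = 0 at y ∈ {1}.
The Hessian is diagonal: diag(L_xx, L_yy). Second derivatives: L_xx(-1)=-6, L_xx(0)=6; L_yy(1)=4.
Local minima occur where both diagonal entries positive: (0, 1). Count: 1.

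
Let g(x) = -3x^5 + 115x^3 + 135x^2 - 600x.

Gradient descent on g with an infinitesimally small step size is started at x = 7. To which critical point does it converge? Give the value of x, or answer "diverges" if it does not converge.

diverges

g'(x) = -15(x - 5)(x - 1)(x + 2)(x + 4), so g'(7) = -17820.
Gradient descent moves in the -g' direction, i.e. x is increasing.
There is no critical point above x=7, and g' keeps the same sign, so the iterate runs off to +∞.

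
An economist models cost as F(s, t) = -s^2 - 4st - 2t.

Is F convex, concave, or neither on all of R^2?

F is quadratic, so its Hessian is the constant matrix H = [[-2, -4], [-4, 0]].
det(H) = -16, tr(H) = -2.
det(H) < 0, so H is indefinite: neither convex nor concave.

neither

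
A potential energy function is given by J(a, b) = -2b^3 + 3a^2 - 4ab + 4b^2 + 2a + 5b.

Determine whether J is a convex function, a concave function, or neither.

The term -2b^3 is cubic, so the Hessian is not constant.
∂²J/∂b² = -12b + 8, which takes both signs as b varies (negative for sufficiently large b). A diagonal entry of the Hessian changing sign means the Hessian is neither positive- nor negative-semidefinite on all of R^2.

neither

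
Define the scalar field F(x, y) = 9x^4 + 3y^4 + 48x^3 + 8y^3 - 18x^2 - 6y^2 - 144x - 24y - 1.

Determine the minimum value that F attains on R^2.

F(x,y) separates as P(x) + Q(y) − 1, so its minimum is min P + min Q − 1.
P'(x) = 36(x - 1)(x + 1)(x + 4) vanishes at x ∈ {-4, -1, 1}; Q'(y) = 12(y - 1)(y + 1)(y + 2) vanishes at y ∈ {-2, -1, 1}.
Local minima of P (where P''>0): P(-4)=-480, P(1)=-105. Local minima of Q: Q(-2)=8, Q(1)=-19.
So the global minimum of F is P(-4) + Q(1) − 1 = -480 − 19 − 1 = -500, attained at (-4, 1).

-500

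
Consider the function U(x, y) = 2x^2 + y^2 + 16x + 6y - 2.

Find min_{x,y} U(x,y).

U(x,y) separates as P(x) + Q(y) − 2, so its minimum is min P + min Q − 2.
P'(x) = 4x + 16 vanishes at x ∈ {-4}; Q'(y) = 2y + 6 vanishes at y ∈ {-3}.
Local minima of P (where P''>0): P(-4)=-32. Local minima of Q: Q(-3)=-9.
So the global minimum of U is P(-4) + Q(-3) − 2 = -32 − 9 − 2 = -43, attained at (-4, -3).

-43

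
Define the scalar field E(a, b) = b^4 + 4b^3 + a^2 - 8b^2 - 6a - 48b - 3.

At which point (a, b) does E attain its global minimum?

E(a,b) separates as P(a) + Q(b) − 3, so its minimum is min P + min Q − 3.
P'(a) = 2a - 6 vanishes at a ∈ {3}; Q'(b) = 4(b - 2)(b + 2)(b + 3) vanishes at b ∈ {-3, -2, 2}.
Local minima of P (where P''>0): P(3)=-9. Local minima of Q: Q(-3)=45, Q(2)=-80.
So the global minimum of E is P(3) + Q(2) − 3 = -9 − 80 − 3 = -92, attained at (3, 2).

(3, 2)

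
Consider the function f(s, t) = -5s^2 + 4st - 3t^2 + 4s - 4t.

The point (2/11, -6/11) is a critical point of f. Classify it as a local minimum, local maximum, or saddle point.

local maximum

The Hessian of f is constant: H = [[-10, 4], [4, -6]].
det(H) = (-10)·(-6) − 4² = 44.
det(H) > 0 and tr(H) = -16 < 0, so H is negative definite and the point is a local maximum.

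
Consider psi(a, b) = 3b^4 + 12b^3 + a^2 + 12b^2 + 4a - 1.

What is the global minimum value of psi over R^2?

-5

psi(a,b) separates as P(a) + Q(b) − 1, so its minimum is min P + min Q − 1.
P'(a) = 2a + 4 vanishes at a ∈ {-2}; Q'(b) = 12b(b + 1)(b + 2) vanishes at b ∈ {-2, -1, 0}.
Local minima of P (where P''>0): P(-2)=-4. Local minima of Q: Q(-2)=0, Q(0)=0.
So the global minimum of psi is P(-2) + Q(-2) − 1 = -4 + 0 − 1 = -5, attained at (-2, -2).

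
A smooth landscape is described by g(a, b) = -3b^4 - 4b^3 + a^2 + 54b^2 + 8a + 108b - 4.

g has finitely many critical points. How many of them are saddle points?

2

g separates as a function of a plus a function of b, so ∇g=0 decouples.
∂g/∂a = 2(a + 4) = 0 at a ∈ {-4}; ∂g/∂b = -12(b - 3)(b + 1)(b + 3) = 0 at b ∈ {-3, -1, 3}.
The Hessian is diagonal: diag(g_aa, g_bb). Second derivatives: g_aa(-4)=2; g_bb(-3)=-144, g_bb(-1)=96, g_bb(3)=-288.
Saddle points occur where the two diagonal entries have opposite signs: (-4, -3), (-4, 3). Count: 2.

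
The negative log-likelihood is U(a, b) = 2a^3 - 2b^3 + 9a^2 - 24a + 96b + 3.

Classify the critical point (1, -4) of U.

The mixed partial ∂²U/∂a∂b is 0, so the Hessian at any point is diag(U_aa, U_bb) = diag(6(2a + 3), -12b).
At (1, -4): H = diag(30, 48).
Both eigenvalues are positive, so H is positive definite: a local minimum.

local minimum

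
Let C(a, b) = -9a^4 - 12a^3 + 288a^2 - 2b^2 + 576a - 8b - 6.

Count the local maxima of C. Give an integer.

2

C separates as a function of a plus a function of b, so ∇C=0 decouples.
∂C/∂a = -36(a - 4)(a + 1)(a + 4) = 0 at a ∈ {-4, -1, 4}; ∂C/∂b = -4(b + 2) = 0 at b ∈ {-2}.
The Hessian is diagonal: diag(C_aa, C_bb). Second derivatives: C_aa(-4)=-864, C_aa(-1)=540, C_aa(4)=-1440; C_bb(-2)=-4.
Local maxima occur where both diagonal entries negative: (-4, -2), (4, -2). Count: 2.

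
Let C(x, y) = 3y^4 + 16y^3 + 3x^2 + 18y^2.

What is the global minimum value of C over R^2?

-27

C(x,y) separates as P(x) + Q(y), so its minimum is min P + min Q.
P'(x) = 6x vanishes at x ∈ {0}; Q'(y) = 12y(y + 1)(y + 3) vanishes at y ∈ {-3, -1, 0}.
Local minima of P (where P''>0): P(0)=0. Local minima of Q: Q(-3)=-27, Q(0)=0.
So the global minimum of C is P(0) + Q(-3) = 0 − 27 = -27, attained at (0, -3).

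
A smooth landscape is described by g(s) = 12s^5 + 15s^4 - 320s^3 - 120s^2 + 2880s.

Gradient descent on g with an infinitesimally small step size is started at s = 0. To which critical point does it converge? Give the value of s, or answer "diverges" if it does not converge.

g'(s) = 60(s - 3)(s - 2)(s + 2)(s + 4), so g'(0) = 2880.
Gradient descent moves in the -g' direction, i.e. s is decreasing.
The nearest critical point in that direction is s = -2, where g'' = 2400 > 0 (a local minimum). The iterate converges there.

-2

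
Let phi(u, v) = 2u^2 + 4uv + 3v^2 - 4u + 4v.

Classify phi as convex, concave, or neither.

phi is quadratic, so its Hessian is the constant matrix H = [[4, 4], [4, 6]].
det(H) = 8, tr(H) = 10.
det(H) > 0 and tr(H) > 0, so H is positive definite everywhere: convex.

convex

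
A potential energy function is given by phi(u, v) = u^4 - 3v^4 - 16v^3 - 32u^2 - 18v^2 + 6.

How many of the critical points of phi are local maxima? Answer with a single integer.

phi separates as a function of u plus a function of v, so ∇phi=0 decouples.
∂phi/∂u = 4u(u - 4)(u + 4) = 0 at u ∈ {-4, 0, 4}; ∂phi/∂v = -12v(v + 1)(v + 3) = 0 at v ∈ {-3, -1, 0}.
The Hessian is diagonal: diag(phi_uu, phi_vv). Second derivatives: phi_uu(-4)=128, phi_uu(0)=-64, phi_uu(4)=128; phi_vv(-3)=-72, phi_vv(-1)=24, phi_vv(0)=-36.
Local maxima occur where both diagonal entries negative: (0, -3), (0, 0). Count: 2.

2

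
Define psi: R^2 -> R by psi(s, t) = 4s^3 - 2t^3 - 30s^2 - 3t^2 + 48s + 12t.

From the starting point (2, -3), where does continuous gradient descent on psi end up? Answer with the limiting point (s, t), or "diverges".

(4, -2)

psi is separable, so gradient descent decouples: s follows -∂psi/∂s, t follows -∂psi/∂t.
∂psi/∂s = 12(s - 4)(s - 1); at s=2 this is -24, so s increases.
∂psi/∂t = -6(t - 1)(t + 2); at t=-3 this is -24, so t increases.
s converges to its nearest critical value 4 (a local min of the s-part); t converges to -2. The iterate converges to (4, -2).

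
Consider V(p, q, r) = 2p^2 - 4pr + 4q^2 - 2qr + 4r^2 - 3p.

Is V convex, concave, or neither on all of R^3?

convex

V is quadratic, so its Hessian is the constant matrix H = [[4, 0, -4], [0, 8, -2], [-4, -2, 8]].
Leading principal minors: 4, 32, 112.
All positive ⇒ H ≻ 0 ⇒ convex.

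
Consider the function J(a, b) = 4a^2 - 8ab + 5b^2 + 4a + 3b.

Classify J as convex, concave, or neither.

J is quadratic, so its Hessian is the constant matrix H = [[8, -8], [-8, 10]].
det(H) = 16, tr(H) = 18.
det(H) > 0 and tr(H) > 0, so H is positive definite everywhere: convex.

convex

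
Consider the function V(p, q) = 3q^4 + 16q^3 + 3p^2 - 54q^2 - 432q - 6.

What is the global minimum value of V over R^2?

-1113

V(p,q) separates as A(p) + B(q) − 6, so its minimum is min A + min B − 6.
A'(p) = 6p vanishes at p ∈ {0}; B'(q) = 12(q - 3)(q + 3)(q + 4) vanishes at q ∈ {-4, -3, 3}.
Local minima of A (where A''>0): A(0)=0. Local minima of B: B(-4)=608, B(3)=-1107.
So the global minimum of V is A(0) + B(3) − 6 = 0 − 1107 − 6 = -1113, attained at (0, 3).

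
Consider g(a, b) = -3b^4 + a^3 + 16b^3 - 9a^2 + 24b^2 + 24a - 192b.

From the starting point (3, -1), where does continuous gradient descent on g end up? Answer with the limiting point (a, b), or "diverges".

(4, 2)

g is separable, so gradient descent decouples: a follows -∂g/∂a, b follows -∂g/∂b.
∂g/∂a = 3(a - 4)(a - 2); at a=3 this is -3, so a increases.
∂g/∂b = -12(b - 4)(b - 2)(b + 2); at b=-1 this is -180, so b increases.
a converges to its nearest critical value 4 (a local min of the a-part); b converges to 2. The iterate converges to (4, 2).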